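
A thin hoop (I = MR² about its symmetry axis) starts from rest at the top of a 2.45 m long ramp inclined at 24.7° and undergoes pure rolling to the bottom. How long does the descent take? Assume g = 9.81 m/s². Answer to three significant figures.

For this body I = MR², i.e. k = I/(MR²) = 1.
Newton's second law down the slope: Mg sinθ − f = Ma. The torque equation fR = Iα (with α = a/R) gives f = kMa.
Hence a = g sinθ/(1+k) = 9.81×sin24.7°/2 = 2.05 m/s².
Starting from rest, L = ½at², so t = √(2L/a) = √(2×2.45/2.05) ≈ 1.55 s.

t ≈ 1.55 s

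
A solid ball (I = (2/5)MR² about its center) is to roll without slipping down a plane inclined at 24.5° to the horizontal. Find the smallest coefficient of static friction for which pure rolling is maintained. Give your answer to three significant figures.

μ_min ≈ 0.130

Here I = (2/5)MR², so the shape factor k = I/(MR²) = 0.4.
Along the incline Mg sinθ − f = Ma, and torque about the center fR = Iα = kMR²(a/R) gives f = kMa.
These give a = g sinθ/(1+k) and the required friction f = kMg sinθ/(1+k).
The normal force is N = Mg cosθ, so μ_min = f/N = k tanθ/(1+k).
μ_min = 0.4 × tan24.5° / 1.4 ≈ 0.130.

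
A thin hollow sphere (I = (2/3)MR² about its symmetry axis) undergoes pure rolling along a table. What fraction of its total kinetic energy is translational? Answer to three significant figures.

fraction ≈ 0.600

With I = (2/3)MR², the ratio k = I/(MR²) is 2/3.
With ω = v/R, KE_trans = ½Mv² and KE_rot = ½Iω² = ½kMv², so KE_total = ½(1+k)Mv².
The translational fraction is therefore 1/(1+k) = 1/1.667 ≈ 0.600.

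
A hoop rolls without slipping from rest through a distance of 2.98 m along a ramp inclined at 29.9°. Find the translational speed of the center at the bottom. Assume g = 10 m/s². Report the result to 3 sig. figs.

v ≈ 3.85 m/s

With I = MR², the ratio k = I/(MR²) is 1.
Since it rolls without slipping, ω = v/R and KE = ½Mv² + ½Iω² = ½(1+k)Mv² = Mv².
The vertical drop is h = L sinθ = 2.98 × sin29.9° = 1.485 m.
Energy conservation: Mgh = Mv², so v = √(2gh/(1+k)) = √(2 × 10 × 1.485 / 2) ≈ 3.85 m/s.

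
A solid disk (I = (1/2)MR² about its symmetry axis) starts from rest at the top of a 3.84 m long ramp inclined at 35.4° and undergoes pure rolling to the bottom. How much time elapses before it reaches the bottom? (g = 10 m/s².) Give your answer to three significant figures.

t ≈ 1.41 s

Here I = (1/2)MR², so the shape factor k = I/(MR²) = 0.5.
Newton's second law down the slope: Mg sinθ − f = Ma. The torque equation fR = Iα (with α = a/R) gives f = kMa.
Hence a = g sinθ/(1+k) = 10×sin35.4°/1.5 = 3.862 m/s².
With constant a from rest, t = √(2L/a) = √(2·3.84/3.862) ≈ 1.41 s.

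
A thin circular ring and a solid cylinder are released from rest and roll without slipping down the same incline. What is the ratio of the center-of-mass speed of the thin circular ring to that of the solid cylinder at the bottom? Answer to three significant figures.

v_ratio ≈ 0.866

Each satisfies Mgh = ½(1+k)Mv² with k = I/(MR²), so v ∝ 1/√(1+k).
For the thin circular ring k = 1; for the solid cylinder k = 0.5.
v₁/v₂ = √((1+k₂)/(1+k₁)) = √(1.5/2) ≈ 0.866.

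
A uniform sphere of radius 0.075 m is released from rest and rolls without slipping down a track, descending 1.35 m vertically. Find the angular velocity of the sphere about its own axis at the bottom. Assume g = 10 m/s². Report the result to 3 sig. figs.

With I = (2/5)MR², the ratio k = I/(MR²) is 0.4.
Rolling without slipping gives ω = v/R, so the total kinetic energy is ½Mv² + ½Iω² = ½(1+k)Mv² = (7/10)Mv².
Energy conservation Mgh = ½(1+k)Mv² gives v = √(2gh/(1+k)) = √(2 × 10 × 1.35 / 1.4) = 4.392 m/s.
Then ω = v/R = 4.392 / 0.075 ≈ 58.6 rad/s.

ω ≈ 58.6 rad/s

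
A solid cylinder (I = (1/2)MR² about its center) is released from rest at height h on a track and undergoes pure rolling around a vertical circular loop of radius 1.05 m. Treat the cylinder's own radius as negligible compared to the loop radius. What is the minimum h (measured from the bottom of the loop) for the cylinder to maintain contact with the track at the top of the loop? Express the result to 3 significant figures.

With I = (1/2)MR², the ratio k = I/(MR²) is 0.5.
At the top of the loop, the minimum-contact condition is Mg = Mv_top²/r, so v_top² = gr.
With ω = v/R, the kinetic energy at speed v is ½(1+k)Mv² = (3/4)Mv².
Energy conservation from release (height h) to the top (height 2r): Mgh = Mg(2r) + (3/4)M·gr.
Thus h_min = 2r + (1+k)r/2 = r(2 + 1.5/2) = 1.05 × 2.75 ≈ 2.89 m.

h_min ≈ 2.89 m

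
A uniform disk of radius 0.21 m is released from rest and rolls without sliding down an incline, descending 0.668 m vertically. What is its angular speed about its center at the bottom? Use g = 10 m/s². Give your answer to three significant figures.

With I = (1/2)MR², the ratio k = I/(MR²) is 0.5.
Rolling without slipping gives ω = v/R, so the total kinetic energy is ½Mv² + ½Iω² = ½(1+k)Mv² = (3/4)Mv².
Energy conservation Mgh = ½(1+k)Mv² gives v = √(2gh/(1+k)) = √(2 × 10 × 0.668 / 1.5) = 2.984 m/s.
Then ω = v/R = 2.984 / 0.21 ≈ 14.2 rad/s.

ω ≈ 14.2 rad/s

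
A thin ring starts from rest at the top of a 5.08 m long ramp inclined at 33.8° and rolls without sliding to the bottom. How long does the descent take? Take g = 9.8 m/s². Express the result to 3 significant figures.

For this body I = MR², i.e. k = I/(MR²) = 1.
Along the incline Mg sinθ − f = Ma, and torque about the center fR = Iα = kMR²(a/R) gives f = kMa.
Hence a = g sinθ/(1+k) = 9.8×sin33.8°/2 = 2.726 m/s².
With constant a from rest, t = √(2L/a) = √(2·5.08/2.726) ≈ 1.93 s.

t ≈ 1.93 s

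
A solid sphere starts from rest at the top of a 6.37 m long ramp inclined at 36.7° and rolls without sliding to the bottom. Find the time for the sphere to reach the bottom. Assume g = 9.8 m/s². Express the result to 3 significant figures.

With I = (2/5)MR², the ratio k = I/(MR²) is 0.4.
Along the incline Mg sinθ − f = Ma, and torque about the center fR = Iα = kMR²(a/R) gives f = kMa.
Hence a = g sinθ/(1+k) = 9.8×sin36.7°/1.4 = 4.183 m/s².
With constant a from rest, t = √(2L/a) = √(2·6.37/4.183) ≈ 1.75 s.

t ≈ 1.75 s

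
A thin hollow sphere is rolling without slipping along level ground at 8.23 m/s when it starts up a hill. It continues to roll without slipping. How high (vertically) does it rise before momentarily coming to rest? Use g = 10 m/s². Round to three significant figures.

The moment of inertia is (2/3)MR², giving k ≡ I/(MR²) = 2/3.
The rolling condition ω = v/R makes the rotational term ½I(v/R)² = ½kMv², so KE_total = ½(1+k)Mv² = (5/6)Mv².
All of this converts to potential energy at the highest point: (5/6)Mv₀² = Mgh.
Thus h = (1+k)v₀²/(2g) = 1.667 × 8.23² / (2 × 10) ≈ 5.64 m.

h ≈ 5.64 m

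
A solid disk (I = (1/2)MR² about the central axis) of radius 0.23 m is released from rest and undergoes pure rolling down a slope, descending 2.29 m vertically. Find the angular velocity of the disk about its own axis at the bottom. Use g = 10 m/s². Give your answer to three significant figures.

ω ≈ 24.0 rad/s

With I = (1/2)MR², the ratio k = I/(MR²) is 0.5.
Pure rolling means v = ωR; then KE = ½Mv² + ½I(v/R)² = ½(1+k)Mv² = (3/4)Mv².
Energy conservation Mgh = ½(1+k)Mv² gives v = √(2gh/(1+k)) = √(2 × 10 × 2.29 / 1.5) = 5.526 m/s.
Then ω = v/R = 5.526 / 0.23 ≈ 24.0 rad/s.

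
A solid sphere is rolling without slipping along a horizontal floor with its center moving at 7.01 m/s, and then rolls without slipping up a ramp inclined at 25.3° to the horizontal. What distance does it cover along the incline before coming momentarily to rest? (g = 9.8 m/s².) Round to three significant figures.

For this body I = (2/5)MR², i.e. k = I/(MR²) = 0.4.
Since it rolls without slipping, ω = v/R and KE = ½Mv² + ½Iω² = ½(1+k)Mv² = (7/10)Mv².
Setting this equal to Mgh gives the vertical rise h = (1+k)v₀²/(2g) = 1.4×7.01²/(2×9.8) = 3.51 m.
The distance along the slope is d = h/sinθ = 3.51/sin25.3° ≈ 8.21 m.

d ≈ 8.21 m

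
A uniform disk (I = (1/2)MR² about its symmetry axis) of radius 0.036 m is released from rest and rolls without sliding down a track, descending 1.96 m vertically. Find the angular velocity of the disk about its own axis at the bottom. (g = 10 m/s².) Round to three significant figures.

ω ≈ 142 rad/s

The moment of inertia is (1/2)MR², giving k ≡ I/(MR²) = 0.5.
Pure rolling means v = ωR; then KE = ½Mv² + ½I(v/R)² = ½(1+k)Mv² = (3/4)Mv².
Energy conservation Mgh = ½(1+k)Mv² gives v = √(2gh/(1+k)) = √(2 × 10 × 1.96 / 1.5) = 5.112 m/s.
The angular speed follows from ω = v/R = 5.112/0.036 ≈ 142 rad/s.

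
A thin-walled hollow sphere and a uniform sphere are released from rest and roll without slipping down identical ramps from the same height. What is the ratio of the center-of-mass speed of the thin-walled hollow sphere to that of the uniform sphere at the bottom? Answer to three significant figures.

v_ratio ≈ 0.917

Each satisfies Mgh = ½(1+k)Mv² with k = I/(MR²), so v ∝ 1/√(1+k).
For the thin-walled hollow sphere k = 2/3; for the uniform sphere k = 0.4.
v₁/v₂ = √((1+k₂)/(1+k₁)) = √(1.4/1.667) ≈ 0.917.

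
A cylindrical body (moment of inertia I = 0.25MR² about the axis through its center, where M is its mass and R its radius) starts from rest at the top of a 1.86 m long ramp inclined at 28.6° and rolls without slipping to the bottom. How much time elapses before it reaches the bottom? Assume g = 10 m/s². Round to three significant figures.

t ≈ 0.986 s

With I = 0.25MR², the ratio k = I/(MR²) is 0.25.
Translational: Mg sinθ − f = Ma. Rotational about the CM: fR = Iα = kMRa, so f = kMa.
Hence a = g sinθ/(1+k) = 10×sin28.6°/1.25 = 3.83 m/s².
With constant a from rest, t = √(2L/a) = √(2·1.86/3.83) ≈ 0.986 s.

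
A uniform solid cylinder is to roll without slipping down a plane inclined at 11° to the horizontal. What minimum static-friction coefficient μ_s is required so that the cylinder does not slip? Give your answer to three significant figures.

μ_min ≈ 0.0648

For this body I = (1/2)MR², i.e. k = I/(MR²) = 0.5.
Newton's second law down the slope: Mg sinθ − f = Ma. The torque equation fR = Iα (with α = a/R) gives f = kMa.
These give a = g sinθ/(1+k) and the required friction f = kMg sinθ/(1+k).
With N = Mg cosθ, the no-slip condition f ≤ μN gives μ_min = f/N = k tanθ/(1+k).
μ_min = 0.5 × tan11° / 1.5 ≈ 0.0648.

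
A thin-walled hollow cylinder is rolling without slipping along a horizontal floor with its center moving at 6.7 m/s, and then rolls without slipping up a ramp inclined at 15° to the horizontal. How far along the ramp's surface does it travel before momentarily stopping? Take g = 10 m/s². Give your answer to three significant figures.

The moment of inertia is MR², giving k ≡ I/(MR²) = 1.
Pure rolling means v = ωR; then KE = ½Mv² + ½I(v/R)² = ½(1+k)Mv² = Mv².
Setting this equal to Mgh gives the vertical rise h = (1+k)v₀²/(2g) = 2×6.7²/(2×10) = 4.489 m.
The distance along the slope is d = h/sinθ = 4.489/sin15° ≈ 17.3 m.

d ≈ 17.3 m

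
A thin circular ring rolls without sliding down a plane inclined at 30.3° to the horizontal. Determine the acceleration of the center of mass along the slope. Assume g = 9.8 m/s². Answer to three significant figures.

a ≈ 2.47 m/s²

Here I = MR², so the shape factor k = I/(MR²) = 1.
Newton's second law down the slope: Mg sinθ − f = Ma. The torque equation fR = Iα (with α = a/R) gives f = kMa.
Eliminating f: Mg sinθ = (1+k)Ma, so a = g sinθ/(1+k) = 9.8 × sin30.3° / 2 ≈ 2.47 m/s².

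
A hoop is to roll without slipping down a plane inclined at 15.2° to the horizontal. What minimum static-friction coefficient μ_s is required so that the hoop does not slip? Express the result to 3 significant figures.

Here I = MR², so the shape factor k = I/(MR²) = 1.
Translational: Mg sinθ − f = Ma. Rotational about the CM: fR = Iα = kMRa, so f = kMa.
These give a = g sinθ/(1+k) and the required friction f = kMg sinθ/(1+k).
With N = Mg cosθ, the no-slip condition f ≤ μN gives μ_min = f/N = k tanθ/(1+k).
μ_min = 1 × tan15.2° / 2 ≈ 0.136.

μ_min ≈ 0.136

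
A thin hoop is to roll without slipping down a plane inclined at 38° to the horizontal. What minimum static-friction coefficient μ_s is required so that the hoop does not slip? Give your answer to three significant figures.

μ_min ≈ 0.391

With I = MR², the ratio k = I/(MR²) is 1.
Translational: Mg sinθ − f = Ma. Rotational about the CM: fR = Iα = kMRa, so f = kMa.
These give a = g sinθ/(1+k) and the required friction f = kMg sinθ/(1+k).
The normal force is N = Mg cosθ, so μ_min = f/N = k tanθ/(1+k).
μ_min = 1 × tan38° / 2 ≈ 0.391.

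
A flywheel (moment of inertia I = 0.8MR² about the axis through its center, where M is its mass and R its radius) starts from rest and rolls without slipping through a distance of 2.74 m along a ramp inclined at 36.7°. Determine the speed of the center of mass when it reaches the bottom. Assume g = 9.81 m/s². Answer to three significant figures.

v ≈ 4.22 m/s

The moment of inertia is 0.8MR², giving k ≡ I/(MR²) = 0.8.
Since it rolls without slipping, ω = v/R and KE = ½Mv² + ½Iω² = ½(1+k)Mv² = (9/10)Mv².
The vertical drop is h = L sinθ = 2.74 × sin36.7° = 1.637 m.
Energy conservation: Mgh = (9/10)Mv², so v = √(2gh/(1+k)) = √(2 × 9.81 × 1.637 / 1.8) ≈ 4.22 m/s.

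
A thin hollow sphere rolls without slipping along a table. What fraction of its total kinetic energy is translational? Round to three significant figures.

Here I = (2/3)MR², so the shape factor k = I/(MR²) = 2/3.
Since ω = v/R, the translational part is ½Mv² and the rotational part is ½I(v/R)² = ½kMv²; the total is ½(1+k)Mv².
The translational fraction is therefore 1/(1+k) = 1/1.667 ≈ 0.600.

fraction ≈ 0.600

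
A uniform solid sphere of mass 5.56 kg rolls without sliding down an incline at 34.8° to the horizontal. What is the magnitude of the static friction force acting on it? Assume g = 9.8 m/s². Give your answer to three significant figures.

f ≈ 8.88 N

The moment of inertia is (2/5)MR², giving k ≡ I/(MR²) = 0.4.
Translational: Mg sinθ − f = Ma. Rotational about the CM: fR = Iα = kMRa, so f = kMa.
Combining, a = g sinθ/(1+k) and f = kMa = kMg sinθ/(1+k).
f = 0.4 × 5.56 × 9.8 × sin34.8° / 1.4 ≈ 8.88 N.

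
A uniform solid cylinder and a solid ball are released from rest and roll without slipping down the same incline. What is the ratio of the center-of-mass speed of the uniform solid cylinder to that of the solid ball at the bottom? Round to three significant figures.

v_ratio ≈ 0.966

Each satisfies Mgh = ½(1+k)Mv² with k = I/(MR²), so v ∝ 1/√(1+k).
For the uniform solid cylinder k = 0.5; for the solid ball k = 0.4.
v₁/v₂ = √((1+k₂)/(1+k₁)) = √(1.4/1.5) ≈ 0.966.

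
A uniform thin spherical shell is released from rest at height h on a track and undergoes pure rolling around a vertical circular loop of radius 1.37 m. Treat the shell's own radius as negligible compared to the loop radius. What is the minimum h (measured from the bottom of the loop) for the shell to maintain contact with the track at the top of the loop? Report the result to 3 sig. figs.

Here I = (2/3)MR², so the shape factor k = I/(MR²) = 2/3.
At the top of the loop, the minimum-contact condition is Mg = Mv_top²/r, so v_top² = gr.
With ω = v/R, the kinetic energy at speed v is ½(1+k)Mv² = (5/6)Mv².
Energy conservation from release (height h) to the top (height 2r): Mgh = Mg(2r) + (5/6)M·gr.
Thus h_min = 2r + (1+k)r/2 = r(2 + 1.667/2) = 1.37 × 2.833 ≈ 3.88 m.

h_min ≈ 3.88 m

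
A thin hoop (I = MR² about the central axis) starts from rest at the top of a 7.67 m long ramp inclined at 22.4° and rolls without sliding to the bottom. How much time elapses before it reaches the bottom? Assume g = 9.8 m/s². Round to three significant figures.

With I = MR², the ratio k = I/(MR²) is 1.
Translational: Mg sinθ − f = Ma. Rotational about the CM: fR = Iα = kMRa, so f = kMa.
Hence a = g sinθ/(1+k) = 9.8×sin22.4°/2 = 1.867 m/s².
With constant a from rest, t = √(2L/a) = √(2·7.67/1.867) ≈ 2.87 s.

t ≈ 2.87 s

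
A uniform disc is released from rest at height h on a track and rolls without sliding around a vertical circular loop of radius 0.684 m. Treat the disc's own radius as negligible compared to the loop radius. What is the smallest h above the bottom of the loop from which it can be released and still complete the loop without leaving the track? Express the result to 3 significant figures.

h_min ≈ 1.88 m

For this body I = (1/2)MR², i.e. k = I/(MR²) = 0.5.
At the top of the loop, the minimum-contact condition is Mg = Mv_top²/r, so v_top² = gr.
With ω = v/R, the kinetic energy at speed v is ½(1+k)Mv² = (3/4)Mv².
Energy conservation from release (height h) to the top (height 2r): Mgh = Mg(2r) + (3/4)M·gr.
Thus h_min = 2r + (1+k)r/2 = r(2 + 1.5/2) = 0.684 × 2.75 ≈ 1.88 m.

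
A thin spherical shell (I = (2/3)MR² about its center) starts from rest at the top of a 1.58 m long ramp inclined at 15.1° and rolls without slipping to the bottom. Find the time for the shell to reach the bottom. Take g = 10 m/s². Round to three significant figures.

The moment of inertia is (2/3)MR², giving k ≡ I/(MR²) = 2/3.
Newton's second law down the slope: Mg sinθ − f = Ma. The torque equation fR = Iα (with α = a/R) gives f = kMa.
Hence a = g sinθ/(1+k) = 10×sin15.1°/1.667 = 1.563 m/s².
With constant a from rest, t = √(2L/a) = √(2·1.58/1.563) ≈ 1.42 s.

t ≈ 1.42 s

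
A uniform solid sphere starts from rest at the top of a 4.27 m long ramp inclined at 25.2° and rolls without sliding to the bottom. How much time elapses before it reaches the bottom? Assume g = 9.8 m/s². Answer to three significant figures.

t ≈ 1.69 s

Here I = (2/5)MR², so the shape factor k = I/(MR²) = 0.4.
Newton's second law down the slope: Mg sinθ − f = Ma. The torque equation fR = Iα (with α = a/R) gives f = kMa.
Hence a = g sinθ/(1+k) = 9.8×sin25.2°/1.4 = 2.98 m/s².
With constant a from rest, t = √(2L/a) = √(2·4.27/2.98) ≈ 1.69 s.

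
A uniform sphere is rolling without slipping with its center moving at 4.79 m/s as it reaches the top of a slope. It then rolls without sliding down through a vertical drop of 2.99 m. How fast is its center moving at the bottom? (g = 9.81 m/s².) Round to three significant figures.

With I = (2/5)MR², the ratio k = I/(MR²) is 0.4.
Pure rolling means v = ωR; then KE = ½Mv² + ½I(v/R)² = ½(1+k)Mv² = (7/10)Mv².
Energy conservation: (7/10)Mv₀² + Mgh = (7/10)Mv², so v² = v₀² + 2gh/(1+k).
v = √(4.79² + 2×9.81×2.99/1.4) = √64.85 ≈ 8.05 m/s.

v ≈ 8.05 m/s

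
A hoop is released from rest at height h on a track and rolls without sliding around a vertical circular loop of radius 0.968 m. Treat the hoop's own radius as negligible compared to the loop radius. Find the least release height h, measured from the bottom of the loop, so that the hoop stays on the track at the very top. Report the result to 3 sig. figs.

h_min ≈ 2.90 m

For this body I = MR², i.e. k = I/(MR²) = 1.
At the top of the loop, the minimum-contact condition is Mg = Mv_top²/r, so v_top² = gr.
With ω = v/R, the kinetic energy at speed v is ½(1+k)Mv² = Mv².
Energy conservation from release (height h) to the top (height 2r): Mgh = Mg(2r) + M·gr.
Thus h_min = 2r + (1+k)r/2 = r(2 + 2/2) = 0.968 × 3 ≈ 2.90 m.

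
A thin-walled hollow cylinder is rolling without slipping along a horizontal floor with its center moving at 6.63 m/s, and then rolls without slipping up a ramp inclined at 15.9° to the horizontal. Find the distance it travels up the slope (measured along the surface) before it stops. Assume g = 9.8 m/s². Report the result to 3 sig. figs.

d ≈ 16.4 m

For this body I = MR², i.e. k = I/(MR²) = 1.
The rolling condition ω = v/R makes the rotational term ½I(v/R)² = ½kMv², so KE_total = ½(1+k)Mv² = Mv².
Setting this equal to Mgh gives the vertical rise h = (1+k)v₀²/(2g) = 2×6.63²/(2×9.8) = 4.485 m.
The distance along the slope is d = h/sinθ = 4.485/sin15.9° ≈ 16.4 m.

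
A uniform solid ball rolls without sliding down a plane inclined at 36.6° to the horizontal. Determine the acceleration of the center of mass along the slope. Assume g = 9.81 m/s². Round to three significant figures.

Here I = (2/5)MR², so the shape factor k = I/(MR²) = 0.4.
Translational: Mg sinθ − f = Ma. Rotational about the CM: fR = Iα = kMRa, so f = kMa.
Eliminating f: Mg sinθ = (1+k)Ma, so a = g sinθ/(1+k) = 9.81 × sin36.6° / 1.4 ≈ 4.18 m/s².

a ≈ 4.18 m/s²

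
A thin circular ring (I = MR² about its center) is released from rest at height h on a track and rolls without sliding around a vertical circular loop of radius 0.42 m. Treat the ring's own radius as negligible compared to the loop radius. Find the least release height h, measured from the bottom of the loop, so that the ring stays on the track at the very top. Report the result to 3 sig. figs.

h_min ≈ 1.26 m

Here I = MR², so the shape factor k = I/(MR²) = 1.
At the top of the loop, the minimum-contact condition is Mg = Mv_top²/r, so v_top² = gr.
With ω = v/R, the kinetic energy at speed v is ½(1+k)Mv² = Mv².
Energy conservation from release (height h) to the top (height 2r): Mgh = Mg(2r) + M·gr.
Thus h_min = 2r + (1+k)r/2 = r(2 + 2/2) = 0.42 × 3 ≈ 1.26 m.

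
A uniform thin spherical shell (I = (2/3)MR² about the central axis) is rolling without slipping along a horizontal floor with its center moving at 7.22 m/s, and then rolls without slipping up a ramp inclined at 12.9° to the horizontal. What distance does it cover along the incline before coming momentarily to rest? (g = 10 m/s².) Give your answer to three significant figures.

With I = (2/3)MR², the ratio k = I/(MR²) is 2/3.
Rolling without slipping gives ω = v/R, so the total kinetic energy is ½Mv² + ½Iω² = ½(1+k)Mv² = (5/6)Mv².
Setting this equal to Mgh gives the vertical rise h = (1+k)v₀²/(2g) = 1.667×7.22²/(2×10) = 4.344 m.
Along the incline, d = h/sinθ = 4.344/sin12.9° ≈ 19.5 m.

d ≈ 19.5 m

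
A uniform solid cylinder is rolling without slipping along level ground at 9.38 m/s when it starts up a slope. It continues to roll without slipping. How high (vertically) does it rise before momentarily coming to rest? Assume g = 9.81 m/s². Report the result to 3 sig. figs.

h ≈ 6.73 m

Here I = (1/2)MR², so the shape factor k = I/(MR²) = 0.5.
Rolling without slipping gives ω = v/R, so the total kinetic energy is ½Mv² + ½Iω² = ½(1+k)Mv² = (3/4)Mv².
At the top the kinetic energy is zero, so (3/4)Mv₀² = Mgh.
Thus h = (1+k)v₀²/(2g) = 1.5 × 9.38² / (2 × 9.81) ≈ 6.73 m.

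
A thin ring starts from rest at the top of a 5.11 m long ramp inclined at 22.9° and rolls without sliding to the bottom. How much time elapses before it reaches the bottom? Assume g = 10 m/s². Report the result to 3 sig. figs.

t ≈ 2.29 s

Here I = MR², so the shape factor k = I/(MR²) = 1.
Translational: Mg sinθ − f = Ma. Rotational about the CM: fR = Iα = kMRa, so f = kMa.
Hence a = g sinθ/(1+k) = 10×sin22.9°/2 = 1.946 m/s².
Starting from rest, L = ½at², so t = √(2L/a) = √(2×5.11/1.946) ≈ 2.29 s.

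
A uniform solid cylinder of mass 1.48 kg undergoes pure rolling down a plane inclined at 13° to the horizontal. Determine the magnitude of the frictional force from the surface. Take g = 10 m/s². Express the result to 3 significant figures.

f ≈ 1.11 N

For this body I = (1/2)MR², i.e. k = I/(MR²) = 0.5.
Along the incline Mg sinθ − f = Ma, and torque about the center fR = Iα = kMR²(a/R) gives f = kMa.
Combining, a = g sinθ/(1+k) and f = kMa = kMg sinθ/(1+k).
f = 0.5 × 1.48 × 10 × sin13° / 1.5 ≈ 1.11 N.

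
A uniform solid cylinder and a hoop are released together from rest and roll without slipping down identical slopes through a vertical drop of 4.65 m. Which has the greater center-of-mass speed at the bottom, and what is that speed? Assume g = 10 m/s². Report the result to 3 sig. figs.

For rolling without slipping, Mgh = ½(1+k)Mv² where k = I/(MR²), so v = √(2gh/(1+k)).
Uniform solid cylinder: k = 0.5, giving v = √(2×10×4.65/1.5) = 7.874 m/s.
Hoop: k = 1, giving v = √(2×10×4.65/2) = 6.819 m/s.
The smaller k wins: the uniform solid cylinder, at ≈ 7.87 m/s.

the uniform solid cylinder, at v ≈ 7.87 m/s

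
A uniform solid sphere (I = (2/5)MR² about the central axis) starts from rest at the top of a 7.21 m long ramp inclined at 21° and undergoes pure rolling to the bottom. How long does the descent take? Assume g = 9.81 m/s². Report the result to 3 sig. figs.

For this body I = (2/5)MR², i.e. k = I/(MR²) = 0.4.
Along the incline Mg sinθ − f = Ma, and torque about the center fR = Iα = kMR²(a/R) gives f = kMa.
Hence a = g sinθ/(1+k) = 9.81×sin21°/1.4 = 2.511 m/s².
Starting from rest, L = ½at², so t = √(2L/a) = √(2×7.21/2.511) ≈ 2.40 s.

t ≈ 2.40 s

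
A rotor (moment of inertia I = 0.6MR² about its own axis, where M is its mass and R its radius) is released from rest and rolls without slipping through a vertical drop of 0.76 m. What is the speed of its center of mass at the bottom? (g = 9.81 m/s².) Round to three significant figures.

v ≈ 3.05 m/s

For this body I = 0.6MR², i.e. k = I/(MR²) = 0.6.
Rolling without slipping gives ω = v/R, so the total kinetic energy is ½Mv² + ½Iω² = ½(1+k)Mv² = (4/5)Mv².
Energy conservation: Mgh = (4/5)Mv², so v = √(2gh/(1+k)) = √(2 × 9.81 × 0.76 / 1.6) ≈ 3.05 m/s.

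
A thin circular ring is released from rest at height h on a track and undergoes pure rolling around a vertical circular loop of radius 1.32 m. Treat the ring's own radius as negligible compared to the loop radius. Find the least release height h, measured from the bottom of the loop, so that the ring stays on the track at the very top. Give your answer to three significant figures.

h_min ≈ 3.96 m

For this body I = MR², i.e. k = I/(MR²) = 1.
At the top of the loop, the minimum-contact condition is Mg = Mv_top²/r, so v_top² = gr.
With ω = v/R, the kinetic energy at speed v is ½(1+k)Mv² = Mv².
Energy conservation from release (height h) to the top (height 2r): Mgh = Mg(2r) + M·gr.
Thus h_min = 2r + (1+k)r/2 = r(2 + 2/2) = 1.32 × 3 ≈ 3.96 m.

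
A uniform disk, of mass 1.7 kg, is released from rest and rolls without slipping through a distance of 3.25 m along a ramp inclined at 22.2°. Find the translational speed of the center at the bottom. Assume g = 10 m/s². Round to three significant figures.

The moment of inertia is (1/2)MR², giving k ≡ I/(MR²) = 0.5.
Since it rolls without slipping, ω = v/R and KE = ½Mv² + ½Iω² = ½(1+k)Mv² = (3/4)Mv².
The vertical drop is h = L sinθ = 3.25 × sin22.2° = 1.228 m.
Energy conservation: Mgh = (3/4)Mv², so v = √(2gh/(1+k)) = √(2 × 10 × 1.228 / 1.5) ≈ 4.05 m/s.

v ≈ 4.05 m/s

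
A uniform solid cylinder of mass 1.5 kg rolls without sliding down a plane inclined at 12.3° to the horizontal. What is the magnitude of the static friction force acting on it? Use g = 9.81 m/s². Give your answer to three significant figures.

f ≈ 1.04 N

Here I = (1/2)MR², so the shape factor k = I/(MR²) = 0.5.
Translational: Mg sinθ − f = Ma. Rotational about the CM: fR = Iα = kMRa, so f = kMa.
Combining, a = g sinθ/(1+k) and f = kMa = kMg sinθ/(1+k).
f = 0.5 × 1.5 × 9.81 × sin12.3° / 1.5 ≈ 1.04 N.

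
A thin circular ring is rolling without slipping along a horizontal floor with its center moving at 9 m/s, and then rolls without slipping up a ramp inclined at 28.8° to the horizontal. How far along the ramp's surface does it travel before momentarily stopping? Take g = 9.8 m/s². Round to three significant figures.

The moment of inertia is MR², giving k ≡ I/(MR²) = 1.
Pure rolling means v = ωR; then KE = ½Mv² + ½I(v/R)² = ½(1+k)Mv² = Mv².
Setting this equal to Mgh gives the vertical rise h = (1+k)v₀²/(2g) = 2×9²/(2×9.8) = 8.265 m.
Along the incline, d = h/sinθ = 8.265/sin28.8° ≈ 17.2 m.

d ≈ 17.2 m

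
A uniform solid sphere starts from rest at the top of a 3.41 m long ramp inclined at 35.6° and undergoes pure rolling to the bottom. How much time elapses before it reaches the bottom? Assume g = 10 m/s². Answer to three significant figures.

With I = (2/5)MR², the ratio k = I/(MR²) is 0.4.
Along the incline Mg sinθ − f = Ma, and torque about the center fR = Iα = kMR²(a/R) gives f = kMa.
Hence a = g sinθ/(1+k) = 10×sin35.6°/1.4 = 4.158 m/s².
With constant a from rest, t = √(2L/a) = √(2·3.41/4.158) ≈ 1.28 s.

t ≈ 1.28 s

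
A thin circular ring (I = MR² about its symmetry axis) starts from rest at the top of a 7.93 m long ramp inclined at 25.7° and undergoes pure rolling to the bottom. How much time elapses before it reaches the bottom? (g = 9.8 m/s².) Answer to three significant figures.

t ≈ 2.73 s

For this body I = MR², i.e. k = I/(MR²) = 1.
Translational: Mg sinθ − f = Ma. Rotational about the CM: fR = Iα = kMRa, so f = kMa.
Hence a = g sinθ/(1+k) = 9.8×sin25.7°/2 = 2.125 m/s².
Starting from rest, L = ½at², so t = √(2L/a) = √(2×7.93/2.125) ≈ 2.73 s.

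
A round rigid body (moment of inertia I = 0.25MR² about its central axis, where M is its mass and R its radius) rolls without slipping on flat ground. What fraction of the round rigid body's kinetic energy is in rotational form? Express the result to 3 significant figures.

Here I = 0.25MR², so the shape factor k = I/(MR²) = 0.25.
Since ω = v/R, the translational part is ½Mv² and the rotational part is ½I(v/R)² = ½kMv²; the total is ½(1+k)Mv².
The rotational fraction is therefore k/(1+k) = 0.25/1.25 ≈ 0.200.

fraction ≈ 0.200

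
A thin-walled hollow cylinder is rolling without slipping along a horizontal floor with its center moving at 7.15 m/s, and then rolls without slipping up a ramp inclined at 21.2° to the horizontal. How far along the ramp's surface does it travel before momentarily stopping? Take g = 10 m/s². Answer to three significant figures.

For this body I = MR², i.e. k = I/(MR²) = 1.
Since it rolls without slipping, ω = v/R and KE = ½Mv² + ½Iω² = ½(1+k)Mv² = Mv².
Setting this equal to Mgh gives the vertical rise h = (1+k)v₀²/(2g) = 2×7.15²/(2×10) = 5.112 m.
The distance along the slope is d = h/sinθ = 5.112/sin21.2° ≈ 14.1 m.

d ≈ 14.1 m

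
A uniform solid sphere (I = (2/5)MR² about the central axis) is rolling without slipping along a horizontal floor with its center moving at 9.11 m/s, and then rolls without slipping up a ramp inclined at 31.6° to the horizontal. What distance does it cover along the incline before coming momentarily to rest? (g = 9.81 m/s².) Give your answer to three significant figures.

Here I = (2/5)MR², so the shape factor k = I/(MR²) = 0.4.
Since it rolls without slipping, ω = v/R and KE = ½Mv² + ½Iω² = ½(1+k)Mv² = (7/10)Mv².
Setting this equal to Mgh gives the vertical rise h = (1+k)v₀²/(2g) = 1.4×9.11²/(2×9.81) = 5.922 m.
Along the incline, d = h/sinθ = 5.922/sin31.6° ≈ 11.3 m.

d ≈ 11.3 m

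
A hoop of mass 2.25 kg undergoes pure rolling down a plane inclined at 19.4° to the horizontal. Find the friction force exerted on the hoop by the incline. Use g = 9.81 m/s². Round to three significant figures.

f ≈ 3.67 N

With I = MR², the ratio k = I/(MR²) is 1.
Translational: Mg sinθ − f = Ma. Rotational about the CM: fR = Iα = kMRa, so f = kMa.
Combining, a = g sinθ/(1+k) and f = kMa = kMg sinθ/(1+k).
f = 1 × 2.25 × 9.81 × sin19.4° / 2 ≈ 3.67 N.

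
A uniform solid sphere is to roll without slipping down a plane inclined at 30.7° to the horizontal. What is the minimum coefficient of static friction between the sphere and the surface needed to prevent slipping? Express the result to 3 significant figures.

For this body I = (2/5)MR², i.e. k = I/(MR²) = 0.4.
Translational: Mg sinθ − f = Ma. Rotational about the CM: fR = Iα = kMRa, so f = kMa.
These give a = g sinθ/(1+k) and the required friction f = kMg sinθ/(1+k).
With N = Mg cosθ, the no-slip condition f ≤ μN gives μ_min = f/N = k tanθ/(1+k).
μ_min = 0.4 × tan30.7° / 1.4 ≈ 0.170.

μ_min ≈ 0.170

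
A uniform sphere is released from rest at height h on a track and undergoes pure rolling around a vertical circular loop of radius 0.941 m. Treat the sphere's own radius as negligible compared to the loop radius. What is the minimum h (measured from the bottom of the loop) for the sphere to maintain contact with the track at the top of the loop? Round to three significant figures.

h_min ≈ 2.54 m

For this body I = (2/5)MR², i.e. k = I/(MR²) = 0.4.
At the top of the loop, the minimum-contact condition is Mg = Mv_top²/r, so v_top² = gr.
With ω = v/R, the kinetic energy at speed v is ½(1+k)Mv² = (7/10)Mv².
Energy conservation from release (height h) to the top (height 2r): Mgh = Mg(2r) + (7/10)M·gr.
Thus h_min = 2r + (1+k)r/2 = r(2 + 1.4/2) = 0.941 × 2.7 ≈ 2.54 m.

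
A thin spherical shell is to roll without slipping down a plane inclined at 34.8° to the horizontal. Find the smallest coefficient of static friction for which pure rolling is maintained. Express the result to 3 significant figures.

μ_min ≈ 0.278

Here I = (2/3)MR², so the shape factor k = I/(MR²) = 2/3.
Translational: Mg sinθ − f = Ma. Rotational about the CM: fR = Iα = kMRa, so f = kMa.
These give a = g sinθ/(1+k) and the required friction f = kMg sinθ/(1+k).
The normal force is N = Mg cosθ, so μ_min = f/N = k tanθ/(1+k).
μ_min = (2/3) × tan34.8° / 1.667 ≈ 0.278.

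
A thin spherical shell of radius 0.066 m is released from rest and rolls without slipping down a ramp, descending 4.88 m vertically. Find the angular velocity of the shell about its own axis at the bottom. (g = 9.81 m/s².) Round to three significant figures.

ω ≈ 115 rad/s

With I = (2/3)MR², the ratio k = I/(MR²) is 2/3.
Rolling without slipping gives ω = v/R, so the total kinetic energy is ½Mv² + ½Iω² = ½(1+k)Mv² = (5/6)Mv².
Energy conservation Mgh = ½(1+k)Mv² gives v = √(2gh/(1+k)) = √(2 × 9.81 × 4.88 / 1.667) = 7.579 m/s.
The angular speed follows from ω = v/R = 7.579/0.066 ≈ 115 rad/s.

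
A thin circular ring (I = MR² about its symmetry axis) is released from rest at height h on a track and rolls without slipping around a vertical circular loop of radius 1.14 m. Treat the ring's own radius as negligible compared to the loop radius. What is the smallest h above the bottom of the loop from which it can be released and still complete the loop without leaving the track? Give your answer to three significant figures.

The moment of inertia is MR², giving k ≡ I/(MR²) = 1.
At the top of the loop, the minimum-contact condition is Mg = Mv_top²/r, so v_top² = gr.
With ω = v/R, the kinetic energy at speed v is ½(1+k)Mv² = Mv².
Energy conservation from release (height h) to the top (height 2r): Mgh = Mg(2r) + M·gr.
Thus h_min = 2r + (1+k)r/2 = r(2 + 2/2) = 1.14 × 3 ≈ 3.42 m.

h_min ≈ 3.42 m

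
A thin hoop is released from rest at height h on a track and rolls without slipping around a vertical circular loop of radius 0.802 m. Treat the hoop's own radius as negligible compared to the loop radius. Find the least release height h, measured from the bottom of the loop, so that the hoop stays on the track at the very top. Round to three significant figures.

h_min ≈ 2.41 m

The moment of inertia is MR², giving k ≡ I/(MR²) = 1.
At the top, contact is just lost when gravity alone supplies the centripetal force: Mg = Mv_top²/r, i.e. v_top² = gr.
With ω = v/R, the kinetic energy at speed v is ½(1+k)Mv² = Mv².
Energy conservation from release (height h) to the top (height 2r): Mgh = Mg(2r) + M·gr.
Thus h_min = 2r + (1+k)r/2 = r(2 + 2/2) = 0.802 × 3 ≈ 2.41 m.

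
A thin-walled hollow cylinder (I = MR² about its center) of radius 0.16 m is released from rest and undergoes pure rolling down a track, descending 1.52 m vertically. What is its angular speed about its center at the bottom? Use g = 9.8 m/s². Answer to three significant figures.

With I = MR², the ratio k = I/(MR²) is 1.
Rolling without slipping gives ω = v/R, so the total kinetic energy is ½Mv² + ½Iω² = ½(1+k)Mv² = Mv².
Energy conservation Mgh = ½(1+k)Mv² gives v = √(2gh/(1+k)) = √(2 × 9.8 × 1.52 / 2) = 3.86 m/s.
Then ω = v/R = 3.86 / 0.16 ≈ 24.1 rad/s.

ω ≈ 24.1 rad/s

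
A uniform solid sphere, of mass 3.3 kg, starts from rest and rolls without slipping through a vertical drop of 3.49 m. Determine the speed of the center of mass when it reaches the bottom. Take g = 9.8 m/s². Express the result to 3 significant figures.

With I = (2/5)MR², the ratio k = I/(MR²) is 0.4.
The rolling condition ω = v/R makes the rotational term ½I(v/R)² = ½kMv², so KE_total = ½(1+k)Mv² = (7/10)Mv².
Energy conservation: Mgh = (7/10)Mv², so v = √(2gh/(1+k)) = √(2 × 9.8 × 3.49 / 1.4) ≈ 6.99 m/s.

v ≈ 6.99 m/s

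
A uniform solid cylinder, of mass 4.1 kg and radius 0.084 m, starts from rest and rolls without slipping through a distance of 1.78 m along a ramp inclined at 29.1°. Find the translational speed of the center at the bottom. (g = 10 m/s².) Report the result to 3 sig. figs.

v ≈ 3.40 m/s

The moment of inertia is (1/2)MR², giving k ≡ I/(MR²) = 0.5.
The rolling condition ω = v/R makes the rotational term ½I(v/R)² = ½kMv², so KE_total = ½(1+k)Mv² = (3/4)Mv².
The vertical drop is h = L sinθ = 1.78 × sin29.1° = 0.8657 m.
Setting Mgh = (3/4)Mv² gives v = √(2gh/(1+k)) = √(2·10·0.8657/1.5) ≈ 3.40 m/s.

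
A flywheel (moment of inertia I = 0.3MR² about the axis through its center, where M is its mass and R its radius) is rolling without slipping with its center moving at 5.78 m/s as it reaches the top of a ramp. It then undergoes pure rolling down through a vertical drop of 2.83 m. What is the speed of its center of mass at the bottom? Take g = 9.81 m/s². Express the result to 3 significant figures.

v ≈ 8.72 m/s

For this body I = 0.3MR², i.e. k = I/(MR²) = 0.3.
The rolling condition ω = v/R makes the rotational term ½I(v/R)² = ½kMv², so KE_total = ½(1+k)Mv² = (13/20)Mv².
Energy conservation: (13/20)Mv₀² + Mgh = (13/20)Mv², so v² = v₀² + 2gh/(1+k).
v = √(5.78² + 2×9.81×2.83/1.3) = √76.12 ≈ 8.72 m/s.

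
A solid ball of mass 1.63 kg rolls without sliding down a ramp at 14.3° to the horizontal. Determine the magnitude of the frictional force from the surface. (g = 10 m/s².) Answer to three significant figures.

f ≈ 1.15 N

Here I = (2/5)MR², so the shape factor k = I/(MR²) = 0.4.
Translational: Mg sinθ − f = Ma. Rotational about the CM: fR = Iα = kMRa, so f = kMa.
Combining, a = g sinθ/(1+k) and f = kMa = kMg sinθ/(1+k).
f = 0.4 × 1.63 × 10 × sin14.3° / 1.4 ≈ 1.15 N.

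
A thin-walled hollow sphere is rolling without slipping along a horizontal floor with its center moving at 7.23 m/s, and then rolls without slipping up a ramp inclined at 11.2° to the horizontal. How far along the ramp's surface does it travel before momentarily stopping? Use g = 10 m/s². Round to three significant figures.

d ≈ 22.4 m

For this body I = (2/3)MR², i.e. k = I/(MR²) = 2/3.
The rolling condition ω = v/R makes the rotational term ½I(v/R)² = ½kMv², so KE_total = ½(1+k)Mv² = (5/6)Mv².
Setting this equal to Mgh gives the vertical rise h = (1+k)v₀²/(2g) = 1.667×7.23²/(2×10) = 4.356 m.
Along the incline, d = h/sinθ = 4.356/sin11.2° ≈ 22.4 m.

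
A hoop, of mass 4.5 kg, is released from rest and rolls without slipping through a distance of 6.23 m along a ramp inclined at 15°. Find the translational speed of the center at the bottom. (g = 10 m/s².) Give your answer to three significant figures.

v ≈ 4.02 m/s

The moment of inertia is MR², giving k ≡ I/(MR²) = 1.
The rolling condition ω = v/R makes the rotational term ½I(v/R)² = ½kMv², so KE_total = ½(1+k)Mv² = Mv².
The vertical drop is h = L sinθ = 6.23 × sin15° = 1.612 m.
Energy conservation: Mgh = Mv², so v = √(2gh/(1+k)) = √(2 × 10 × 1.612 / 2) ≈ 4.02 m/s.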